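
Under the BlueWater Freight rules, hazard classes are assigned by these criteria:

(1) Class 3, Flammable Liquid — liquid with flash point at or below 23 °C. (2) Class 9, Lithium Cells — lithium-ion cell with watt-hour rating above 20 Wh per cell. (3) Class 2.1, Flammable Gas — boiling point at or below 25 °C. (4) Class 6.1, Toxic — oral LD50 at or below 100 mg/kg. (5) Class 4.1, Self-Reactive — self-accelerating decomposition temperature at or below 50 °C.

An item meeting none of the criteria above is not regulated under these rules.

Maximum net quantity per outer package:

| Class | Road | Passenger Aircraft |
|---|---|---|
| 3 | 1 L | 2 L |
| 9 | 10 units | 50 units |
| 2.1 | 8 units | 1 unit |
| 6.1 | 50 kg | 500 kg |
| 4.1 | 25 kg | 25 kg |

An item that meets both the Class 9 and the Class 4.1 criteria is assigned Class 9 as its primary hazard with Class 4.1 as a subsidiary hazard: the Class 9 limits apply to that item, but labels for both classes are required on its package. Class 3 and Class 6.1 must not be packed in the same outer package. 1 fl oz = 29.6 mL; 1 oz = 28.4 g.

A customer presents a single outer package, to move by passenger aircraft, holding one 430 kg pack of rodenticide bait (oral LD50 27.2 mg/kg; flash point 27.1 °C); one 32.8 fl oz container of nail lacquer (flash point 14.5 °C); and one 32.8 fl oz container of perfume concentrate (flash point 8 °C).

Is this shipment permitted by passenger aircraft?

The rodenticide bait has oral LD50 27.2 mg/kg, which is ≤ 100 mg/kg, so it is Class 6.1 (Toxic).
With flash point 14.5 °C (≤ 23 °C), the nail lacquer falls in Class 3.
The perfume concentrate has flash point 8 °C, which is ≤ 23 °C, so it is Class 3 (Flammable Liquid).
Total Class 3: (one 32.8 fl oz container = 970.88 mL) + (one 32.8 fl oz container = 970.88 mL) = 1941.76 mL.
1941.76 mL is within the passenger aircraft limit of 2 L for Class 3.
Class 6.1 quantity: 430 kg.
That is within the Class 6.1 passenger aircraft limit of 500 kg.
Class 3 and Class 6.1 may not share an outer package.

No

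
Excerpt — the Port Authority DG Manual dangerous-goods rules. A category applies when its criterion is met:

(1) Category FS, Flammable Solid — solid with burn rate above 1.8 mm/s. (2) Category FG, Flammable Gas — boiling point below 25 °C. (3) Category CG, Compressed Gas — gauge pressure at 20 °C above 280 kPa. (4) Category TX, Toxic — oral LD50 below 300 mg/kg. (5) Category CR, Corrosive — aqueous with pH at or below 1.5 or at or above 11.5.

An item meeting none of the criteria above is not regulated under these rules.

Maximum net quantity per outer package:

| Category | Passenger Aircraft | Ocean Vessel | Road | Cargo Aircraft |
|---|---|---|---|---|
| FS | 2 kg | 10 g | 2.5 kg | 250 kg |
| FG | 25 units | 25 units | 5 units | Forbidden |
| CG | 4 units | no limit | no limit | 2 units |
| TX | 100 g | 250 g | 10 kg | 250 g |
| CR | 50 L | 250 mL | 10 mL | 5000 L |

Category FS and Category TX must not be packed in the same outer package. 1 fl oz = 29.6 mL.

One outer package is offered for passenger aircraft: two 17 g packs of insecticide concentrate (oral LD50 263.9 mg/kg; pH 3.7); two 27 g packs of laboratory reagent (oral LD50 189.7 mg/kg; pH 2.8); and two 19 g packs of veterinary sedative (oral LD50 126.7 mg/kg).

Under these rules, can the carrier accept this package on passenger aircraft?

No

The insecticide concentrate has oral LD50 263.9 mg/kg, which is < 300 mg/kg, so it is Category TX (Toxic).
Laboratory reagent: oral LD50 189.7 mg/kg < 300 mg/kg → Category TX (Toxic).
The veterinary sedative has oral LD50 126.7 mg/kg, which is < 300 mg/kg, so it is Category TX (Toxic).
Total Category TX: (two 17 g packs = 34 g) + (two 27 g packs = 54 g) + (two 19 g packs = 38 g) = 126 g.
That exceeds the Category TX passenger aircraft limit of 100 g.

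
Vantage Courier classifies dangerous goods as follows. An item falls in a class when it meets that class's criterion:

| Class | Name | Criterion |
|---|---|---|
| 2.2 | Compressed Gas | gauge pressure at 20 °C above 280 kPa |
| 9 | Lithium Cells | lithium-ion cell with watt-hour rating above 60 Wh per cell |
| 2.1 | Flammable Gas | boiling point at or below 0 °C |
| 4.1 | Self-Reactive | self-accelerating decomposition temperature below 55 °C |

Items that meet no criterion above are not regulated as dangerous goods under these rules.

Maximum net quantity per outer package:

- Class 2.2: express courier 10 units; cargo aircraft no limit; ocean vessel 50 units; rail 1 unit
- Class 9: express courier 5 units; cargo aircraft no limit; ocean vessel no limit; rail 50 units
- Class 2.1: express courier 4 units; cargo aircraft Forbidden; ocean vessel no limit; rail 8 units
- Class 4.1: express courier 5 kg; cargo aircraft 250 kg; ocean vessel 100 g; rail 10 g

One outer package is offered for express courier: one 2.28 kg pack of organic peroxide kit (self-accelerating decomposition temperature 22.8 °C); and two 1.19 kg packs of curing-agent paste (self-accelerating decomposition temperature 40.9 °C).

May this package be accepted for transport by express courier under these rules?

With self-accelerating decomposition temperature 22.8 °C (< 55 °C), the organic peroxide kit falls in Class 4.1.
With self-accelerating decomposition temperature 40.9 °C (< 55 °C), the curing-agent paste falls in Class 4.1.
Total Class 4.1: 2.28 kg + (two 1.19 kg packs = 2.38 kg) = 4.66 kg.
That is within the Class 4.1 express courier limit of 5 kg.

Yes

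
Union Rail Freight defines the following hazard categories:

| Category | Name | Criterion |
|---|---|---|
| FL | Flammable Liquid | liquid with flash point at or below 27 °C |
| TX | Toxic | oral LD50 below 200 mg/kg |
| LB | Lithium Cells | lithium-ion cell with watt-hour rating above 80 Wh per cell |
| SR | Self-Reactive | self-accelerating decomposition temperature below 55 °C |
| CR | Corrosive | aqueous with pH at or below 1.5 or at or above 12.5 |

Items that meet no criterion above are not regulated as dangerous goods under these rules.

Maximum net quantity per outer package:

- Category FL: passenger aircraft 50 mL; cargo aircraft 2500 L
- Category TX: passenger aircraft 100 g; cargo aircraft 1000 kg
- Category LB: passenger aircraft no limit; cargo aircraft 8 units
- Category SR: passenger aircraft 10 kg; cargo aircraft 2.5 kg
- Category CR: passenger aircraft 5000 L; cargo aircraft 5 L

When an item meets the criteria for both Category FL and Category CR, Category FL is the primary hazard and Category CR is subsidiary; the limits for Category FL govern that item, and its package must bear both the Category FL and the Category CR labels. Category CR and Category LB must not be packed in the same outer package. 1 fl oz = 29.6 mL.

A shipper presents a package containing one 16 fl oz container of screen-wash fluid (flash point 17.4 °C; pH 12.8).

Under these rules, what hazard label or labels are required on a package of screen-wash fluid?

Category CR and FL

The screen-wash fluid has flash point 17.4 °C, which is ≤ 27 °C, so it is Category FL (Flammable Liquid).
With pH 12.8 (≥ 12.5), the screen-wash fluid falls in Category CR.
By the precedence rule Category FL is primary and Category CR is subsidiary, and that rule requires both labels on the package.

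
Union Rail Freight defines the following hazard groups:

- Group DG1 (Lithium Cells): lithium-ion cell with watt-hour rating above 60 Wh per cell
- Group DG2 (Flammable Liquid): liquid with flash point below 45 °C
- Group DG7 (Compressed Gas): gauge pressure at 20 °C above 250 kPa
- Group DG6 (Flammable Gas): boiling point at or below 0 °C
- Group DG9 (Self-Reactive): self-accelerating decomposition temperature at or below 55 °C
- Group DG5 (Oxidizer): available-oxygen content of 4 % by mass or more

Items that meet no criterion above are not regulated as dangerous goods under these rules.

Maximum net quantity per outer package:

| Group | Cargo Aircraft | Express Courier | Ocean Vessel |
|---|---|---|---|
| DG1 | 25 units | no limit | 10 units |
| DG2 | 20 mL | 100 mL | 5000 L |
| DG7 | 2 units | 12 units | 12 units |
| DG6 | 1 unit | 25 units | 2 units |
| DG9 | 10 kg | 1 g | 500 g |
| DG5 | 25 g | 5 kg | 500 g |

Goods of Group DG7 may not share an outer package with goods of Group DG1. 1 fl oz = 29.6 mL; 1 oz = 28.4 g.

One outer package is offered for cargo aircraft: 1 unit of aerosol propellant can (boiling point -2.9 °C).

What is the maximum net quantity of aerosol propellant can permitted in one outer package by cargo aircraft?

1 unit

With boiling point -2.9 °C (≤ 0 °C), the aerosol propellant can falls in Group DG6.
The cargo aircraft limit for Group DG6 is 1 unit.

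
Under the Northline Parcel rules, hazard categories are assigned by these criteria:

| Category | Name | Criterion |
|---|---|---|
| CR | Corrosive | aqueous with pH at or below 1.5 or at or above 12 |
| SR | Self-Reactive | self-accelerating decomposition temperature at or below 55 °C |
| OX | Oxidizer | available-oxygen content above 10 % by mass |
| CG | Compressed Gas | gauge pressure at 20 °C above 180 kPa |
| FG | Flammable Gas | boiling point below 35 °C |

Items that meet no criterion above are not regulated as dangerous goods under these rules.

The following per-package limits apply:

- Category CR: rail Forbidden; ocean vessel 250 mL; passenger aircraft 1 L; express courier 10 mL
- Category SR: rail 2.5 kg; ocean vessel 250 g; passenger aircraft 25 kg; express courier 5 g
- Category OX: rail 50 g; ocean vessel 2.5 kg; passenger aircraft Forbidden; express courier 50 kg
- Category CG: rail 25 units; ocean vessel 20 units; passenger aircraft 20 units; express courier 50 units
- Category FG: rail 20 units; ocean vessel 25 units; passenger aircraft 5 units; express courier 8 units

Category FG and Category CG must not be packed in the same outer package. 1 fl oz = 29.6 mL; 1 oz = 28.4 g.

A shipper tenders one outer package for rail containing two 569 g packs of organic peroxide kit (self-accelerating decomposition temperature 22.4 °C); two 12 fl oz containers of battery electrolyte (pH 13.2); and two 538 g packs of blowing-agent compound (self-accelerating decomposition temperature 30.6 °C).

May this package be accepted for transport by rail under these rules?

No

The organic peroxide kit has self-accelerating decomposition temperature 22.4 °C, which is ≤ 55 °C, so it is Category SR (Self-Reactive).
The battery electrolyte has pH 13.2, which is ≥ 12, so it is Category CR (Corrosive).
Self-accelerating decomposition temperature 30.6 °C meets the Category SR criterion (Self-Reactive), so the blowing-agent compound is Category SR.
Total Category SR: (two 569 g packs = 1.138 kg) + (two 538 g packs = 1.076 kg) = 2.214 kg.
2.214 kg ≤ 2.5 kg (rail limit, Category SR) — within limit.
Category CR quantity: two 12 fl oz containers = 710.4 mL.
By rail, Category CR is Forbidden regardless of quantity.
The segregation rule (Category FG with Category CG) does not apply to Category SR with Category CR.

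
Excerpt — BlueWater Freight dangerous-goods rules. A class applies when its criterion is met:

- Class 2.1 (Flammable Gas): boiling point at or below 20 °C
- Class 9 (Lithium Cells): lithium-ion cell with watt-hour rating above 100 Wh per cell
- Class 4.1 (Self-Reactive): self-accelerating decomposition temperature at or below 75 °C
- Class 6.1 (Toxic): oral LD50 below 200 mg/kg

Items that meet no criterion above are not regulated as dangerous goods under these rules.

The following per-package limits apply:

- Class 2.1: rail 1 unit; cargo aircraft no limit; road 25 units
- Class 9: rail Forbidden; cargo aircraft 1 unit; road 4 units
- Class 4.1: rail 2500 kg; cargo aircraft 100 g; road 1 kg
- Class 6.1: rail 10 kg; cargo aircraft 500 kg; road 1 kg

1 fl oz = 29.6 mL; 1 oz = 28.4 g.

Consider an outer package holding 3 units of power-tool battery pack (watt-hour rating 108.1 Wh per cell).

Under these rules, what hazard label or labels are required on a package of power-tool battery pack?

Class 9

Power-tool battery pack: watt-hour rating 108.1 Wh per cell > 100 Wh per cell → Class 9 (Lithium Cells).
Only the Class 9 label is required.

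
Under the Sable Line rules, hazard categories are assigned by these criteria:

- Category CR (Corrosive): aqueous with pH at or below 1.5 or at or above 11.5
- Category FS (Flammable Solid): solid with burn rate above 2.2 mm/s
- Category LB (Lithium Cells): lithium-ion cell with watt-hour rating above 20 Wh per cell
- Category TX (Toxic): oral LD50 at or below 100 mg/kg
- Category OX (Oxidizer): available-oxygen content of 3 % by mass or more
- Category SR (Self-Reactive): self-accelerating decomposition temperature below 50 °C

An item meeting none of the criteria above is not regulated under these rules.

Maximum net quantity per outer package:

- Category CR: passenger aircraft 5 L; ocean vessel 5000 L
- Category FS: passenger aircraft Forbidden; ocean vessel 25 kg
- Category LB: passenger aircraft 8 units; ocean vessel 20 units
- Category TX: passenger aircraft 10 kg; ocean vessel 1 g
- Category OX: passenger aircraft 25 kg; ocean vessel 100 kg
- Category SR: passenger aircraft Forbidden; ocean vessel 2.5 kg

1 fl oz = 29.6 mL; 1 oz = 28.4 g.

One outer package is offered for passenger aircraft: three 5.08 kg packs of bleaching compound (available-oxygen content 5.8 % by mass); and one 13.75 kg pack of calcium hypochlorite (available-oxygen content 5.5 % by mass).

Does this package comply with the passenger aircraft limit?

No

Available-oxygen content 5.8 % by mass meets the Category OX criterion (Oxidizer), so the bleaching compound is Category OX.
Calcium hypochlorite: available-oxygen content 5.5 % by mass ≥ 3 % by mass → Category OX (Oxidizer).
Total Category OX: (three 5.08 kg packs = 15.24 kg) + 13.75 kg = 28.99 kg.
That exceeds the Category OX passenger aircraft limit of 25 kg.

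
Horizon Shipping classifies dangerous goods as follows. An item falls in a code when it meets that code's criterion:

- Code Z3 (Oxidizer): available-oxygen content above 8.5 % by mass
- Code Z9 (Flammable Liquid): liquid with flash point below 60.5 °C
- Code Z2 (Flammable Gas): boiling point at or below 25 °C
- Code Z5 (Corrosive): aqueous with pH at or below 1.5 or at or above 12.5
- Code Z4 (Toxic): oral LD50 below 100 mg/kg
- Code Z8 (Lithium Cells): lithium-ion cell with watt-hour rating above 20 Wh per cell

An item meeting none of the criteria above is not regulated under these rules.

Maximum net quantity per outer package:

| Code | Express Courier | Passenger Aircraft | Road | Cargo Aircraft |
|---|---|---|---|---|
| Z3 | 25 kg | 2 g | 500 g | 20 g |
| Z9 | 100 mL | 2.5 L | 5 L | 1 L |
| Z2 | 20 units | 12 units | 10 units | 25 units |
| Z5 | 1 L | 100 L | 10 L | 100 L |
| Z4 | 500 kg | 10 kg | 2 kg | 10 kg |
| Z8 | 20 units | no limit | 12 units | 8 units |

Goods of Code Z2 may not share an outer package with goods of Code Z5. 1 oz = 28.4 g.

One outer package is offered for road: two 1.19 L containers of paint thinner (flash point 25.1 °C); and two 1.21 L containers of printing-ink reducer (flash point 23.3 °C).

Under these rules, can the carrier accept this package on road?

Paint thinner: flash point 25.1 °C < 60.5 °C → Code Z9 (Flammable Liquid).
The printing-ink reducer has flash point 23.3 °C, which is < 60.5 °C, so it is Code Z9 (Flammable Liquid).
Total Code Z9: (two 1.19 L containers = 2.38 L) + (two 1.21 L containers = 2.42 L) = 4.8 L.
That is within the Code Z9 road limit of 5 L.

Yes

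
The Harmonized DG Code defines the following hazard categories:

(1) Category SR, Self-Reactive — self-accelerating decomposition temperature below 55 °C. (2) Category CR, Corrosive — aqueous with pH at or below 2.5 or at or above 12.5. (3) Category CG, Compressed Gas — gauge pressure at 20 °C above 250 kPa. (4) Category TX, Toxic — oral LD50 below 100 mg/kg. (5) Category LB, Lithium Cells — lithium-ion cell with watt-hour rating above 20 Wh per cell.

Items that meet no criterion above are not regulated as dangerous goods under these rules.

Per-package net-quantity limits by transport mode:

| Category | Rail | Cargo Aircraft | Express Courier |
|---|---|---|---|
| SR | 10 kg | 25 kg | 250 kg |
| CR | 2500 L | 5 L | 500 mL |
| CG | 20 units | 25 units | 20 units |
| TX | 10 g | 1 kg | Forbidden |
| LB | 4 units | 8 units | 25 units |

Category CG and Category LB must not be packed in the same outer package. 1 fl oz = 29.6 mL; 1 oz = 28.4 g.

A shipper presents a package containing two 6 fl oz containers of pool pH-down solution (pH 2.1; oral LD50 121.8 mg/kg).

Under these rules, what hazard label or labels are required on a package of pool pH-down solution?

Category CR

pH 2.1 meets the Category CR criterion (Corrosive), so the pool pH-down solution is Category CR.
Only the Category CR label is required.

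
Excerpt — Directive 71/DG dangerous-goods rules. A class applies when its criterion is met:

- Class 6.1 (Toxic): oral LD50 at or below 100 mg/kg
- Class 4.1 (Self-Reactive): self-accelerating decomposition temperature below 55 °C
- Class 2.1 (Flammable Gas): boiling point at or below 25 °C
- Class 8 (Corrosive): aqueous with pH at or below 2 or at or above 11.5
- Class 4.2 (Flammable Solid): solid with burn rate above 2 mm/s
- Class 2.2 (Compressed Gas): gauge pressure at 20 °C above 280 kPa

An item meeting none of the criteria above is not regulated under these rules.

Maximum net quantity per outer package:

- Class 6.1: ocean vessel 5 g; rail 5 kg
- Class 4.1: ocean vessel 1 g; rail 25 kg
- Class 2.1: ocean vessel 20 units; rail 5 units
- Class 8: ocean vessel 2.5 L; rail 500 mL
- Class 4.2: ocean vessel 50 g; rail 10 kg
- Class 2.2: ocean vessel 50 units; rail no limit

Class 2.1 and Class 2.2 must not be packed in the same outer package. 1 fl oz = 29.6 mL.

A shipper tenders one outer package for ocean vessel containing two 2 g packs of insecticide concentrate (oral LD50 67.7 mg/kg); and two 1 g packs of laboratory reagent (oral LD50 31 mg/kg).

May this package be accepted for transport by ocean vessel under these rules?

With oral LD50 67.7 mg/kg (≤ 100 mg/kg), the insecticide concentrate falls in Class 6.1.
Oral LD50 31 mg/kg meets the Class 6.1 criterion (Toxic), so the laboratory reagent is Class 6.1.
Class 6.1 net quantity: (two 2 g packs = 4 g) + (two 1 g packs = 2 g) = 6 g.
That exceeds the Class 6.1 ocean vessel limit of 5 g.

No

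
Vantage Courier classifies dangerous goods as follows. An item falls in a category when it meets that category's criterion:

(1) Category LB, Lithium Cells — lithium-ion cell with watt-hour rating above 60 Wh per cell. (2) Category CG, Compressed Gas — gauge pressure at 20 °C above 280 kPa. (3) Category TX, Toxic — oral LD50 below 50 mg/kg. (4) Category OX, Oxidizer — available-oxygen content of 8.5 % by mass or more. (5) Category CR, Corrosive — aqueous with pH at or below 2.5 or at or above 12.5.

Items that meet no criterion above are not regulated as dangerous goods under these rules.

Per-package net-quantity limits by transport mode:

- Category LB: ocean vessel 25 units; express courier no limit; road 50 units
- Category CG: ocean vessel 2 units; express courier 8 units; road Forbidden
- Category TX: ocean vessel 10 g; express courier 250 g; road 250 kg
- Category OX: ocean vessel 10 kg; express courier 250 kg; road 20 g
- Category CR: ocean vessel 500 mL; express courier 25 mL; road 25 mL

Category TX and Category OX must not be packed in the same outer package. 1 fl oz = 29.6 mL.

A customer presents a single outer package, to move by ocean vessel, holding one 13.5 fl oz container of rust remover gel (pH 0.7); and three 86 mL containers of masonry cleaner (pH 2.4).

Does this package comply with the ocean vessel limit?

Rust remover gel: pH 0.7 ≤ 2.5 → Category CR (Corrosive).
With pH 2.4 (≤ 2.5), the masonry cleaner falls in Category CR.
Category CR net quantity: (one 13.5 fl oz container = 399.6 mL) + (three 86 mL containers = 258 mL) = 657.6 mL.
657.6 mL exceeds the ocean vessel limit of 500 mL for Category CR.

No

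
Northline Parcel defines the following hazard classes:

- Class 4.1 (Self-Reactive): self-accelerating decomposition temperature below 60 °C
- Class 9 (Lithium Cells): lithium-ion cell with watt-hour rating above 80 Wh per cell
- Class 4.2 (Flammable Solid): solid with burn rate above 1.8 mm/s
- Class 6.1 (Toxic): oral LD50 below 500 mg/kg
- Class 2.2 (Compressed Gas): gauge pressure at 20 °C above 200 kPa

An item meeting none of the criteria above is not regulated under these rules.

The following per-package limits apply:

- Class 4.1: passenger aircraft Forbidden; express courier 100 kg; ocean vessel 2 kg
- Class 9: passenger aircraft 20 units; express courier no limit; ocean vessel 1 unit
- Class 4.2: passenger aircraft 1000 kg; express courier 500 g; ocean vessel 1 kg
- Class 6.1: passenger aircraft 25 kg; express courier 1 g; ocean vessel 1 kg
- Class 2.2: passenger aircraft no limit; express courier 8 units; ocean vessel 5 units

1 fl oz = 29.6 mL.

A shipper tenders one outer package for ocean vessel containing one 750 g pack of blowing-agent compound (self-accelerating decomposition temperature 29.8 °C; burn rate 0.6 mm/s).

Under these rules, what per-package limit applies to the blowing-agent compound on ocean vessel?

2 kg

With self-accelerating decomposition temperature 29.8 °C (< 60 °C), the blowing-agent compound falls in Class 4.1.
The ocean vessel limit for Class 4.1 is 2 kg.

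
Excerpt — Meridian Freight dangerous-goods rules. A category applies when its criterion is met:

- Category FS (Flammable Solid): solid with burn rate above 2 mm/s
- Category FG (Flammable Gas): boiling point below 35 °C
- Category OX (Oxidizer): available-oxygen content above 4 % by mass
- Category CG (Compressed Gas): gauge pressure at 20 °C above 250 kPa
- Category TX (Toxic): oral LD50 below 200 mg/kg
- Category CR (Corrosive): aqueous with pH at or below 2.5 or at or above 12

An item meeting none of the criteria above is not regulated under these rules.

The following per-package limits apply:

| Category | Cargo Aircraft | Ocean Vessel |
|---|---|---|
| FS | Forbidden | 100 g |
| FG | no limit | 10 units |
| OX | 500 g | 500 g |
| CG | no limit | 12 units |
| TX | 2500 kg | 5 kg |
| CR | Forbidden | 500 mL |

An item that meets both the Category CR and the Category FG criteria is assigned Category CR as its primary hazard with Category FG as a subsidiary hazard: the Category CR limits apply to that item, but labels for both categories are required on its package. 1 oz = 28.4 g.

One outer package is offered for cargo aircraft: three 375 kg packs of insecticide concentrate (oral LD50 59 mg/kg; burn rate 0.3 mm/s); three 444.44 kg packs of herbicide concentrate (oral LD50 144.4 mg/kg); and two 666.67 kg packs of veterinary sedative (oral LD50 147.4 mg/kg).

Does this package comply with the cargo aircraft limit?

With oral LD50 59 mg/kg (< 200 mg/kg), the insecticide concentrate falls in Category TX.
The herbicide concentrate has oral LD50 144.4 mg/kg, which is < 200 mg/kg, so it is Category TX (Toxic).
With oral LD50 147.4 mg/kg (< 200 mg/kg), the veterinary sedative falls in Category TX.
Category TX net quantity: (three 375 kg packs = 1125 kg) + (three 444.44 kg packs = 1333.32 kg) + (two 666.67 kg packs = 1333.34 kg) = 3791.66 kg.
3791.66 kg exceeds the cargo aircraft limit of 2500 kg for Category TX.

No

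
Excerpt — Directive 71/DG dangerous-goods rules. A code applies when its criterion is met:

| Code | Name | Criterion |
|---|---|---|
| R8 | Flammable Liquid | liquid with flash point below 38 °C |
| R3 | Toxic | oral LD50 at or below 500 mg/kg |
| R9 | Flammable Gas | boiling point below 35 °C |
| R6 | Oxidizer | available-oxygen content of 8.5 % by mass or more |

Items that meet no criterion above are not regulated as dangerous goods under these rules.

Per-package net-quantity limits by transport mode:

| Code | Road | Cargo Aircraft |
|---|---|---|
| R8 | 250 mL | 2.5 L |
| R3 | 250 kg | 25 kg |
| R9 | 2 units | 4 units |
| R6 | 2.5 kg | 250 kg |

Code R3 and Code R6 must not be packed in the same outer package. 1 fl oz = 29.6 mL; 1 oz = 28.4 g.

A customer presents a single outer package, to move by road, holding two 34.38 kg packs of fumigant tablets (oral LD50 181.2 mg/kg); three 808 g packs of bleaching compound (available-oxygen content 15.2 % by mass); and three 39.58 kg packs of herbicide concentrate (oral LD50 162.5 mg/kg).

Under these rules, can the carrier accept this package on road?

Fumigant tablets: oral LD50 181.2 mg/kg ≤ 500 mg/kg → Code R3 (Toxic).
With available-oxygen content 15.2 % by mass (≥ 8.5 % by mass), the bleaching compound falls in Code R6.
Oral LD50 162.5 mg/kg meets the Code R3 criterion (Toxic), so the herbicide concentrate is Code R3.
Total Code R3: (two 34.38 kg packs = 68.76 kg) + (three 39.58 kg packs = 118.74 kg) = 187.5 kg.
That is within the Code R3 road limit of 250 kg.
Code R6 quantity: three 808 g packs = 2.424 kg.
2.424 kg is within the road limit of 2.5 kg for Code R6.
Code R3 and Code R6 may not share an outer package.

No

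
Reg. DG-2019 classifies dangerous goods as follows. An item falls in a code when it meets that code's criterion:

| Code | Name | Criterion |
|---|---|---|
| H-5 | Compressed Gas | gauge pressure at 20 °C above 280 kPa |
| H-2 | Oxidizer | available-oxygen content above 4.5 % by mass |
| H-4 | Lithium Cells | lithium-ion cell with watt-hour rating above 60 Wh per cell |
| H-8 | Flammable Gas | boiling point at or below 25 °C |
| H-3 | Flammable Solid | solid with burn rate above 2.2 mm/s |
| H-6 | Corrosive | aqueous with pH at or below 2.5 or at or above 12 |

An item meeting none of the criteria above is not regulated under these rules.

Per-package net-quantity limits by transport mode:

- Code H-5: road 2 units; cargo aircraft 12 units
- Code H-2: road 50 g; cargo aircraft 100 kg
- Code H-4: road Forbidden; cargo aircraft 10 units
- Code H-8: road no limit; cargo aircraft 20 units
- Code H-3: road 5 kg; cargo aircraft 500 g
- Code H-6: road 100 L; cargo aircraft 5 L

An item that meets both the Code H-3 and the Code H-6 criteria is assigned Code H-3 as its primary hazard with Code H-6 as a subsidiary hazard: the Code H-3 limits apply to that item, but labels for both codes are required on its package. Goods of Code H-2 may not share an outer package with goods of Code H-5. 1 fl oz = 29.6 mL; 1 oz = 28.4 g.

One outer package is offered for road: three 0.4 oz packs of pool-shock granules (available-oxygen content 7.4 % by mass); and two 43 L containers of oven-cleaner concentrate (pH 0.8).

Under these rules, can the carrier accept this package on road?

The pool-shock granules have available-oxygen content 7.4 % by mass, which is > 4.5 % by mass, so they are Code H-2 (Oxidizer).
With pH 0.8 (≤ 2.5), the oven-cleaner concentrate falls in Code H-6.
Code H-2 quantity: three 0.4 oz packs = 34.08 g.
34.08 g ≤ 50 g (road limit, Code H-2) — within limit.
Code H-6 quantity: two 43 L containers = 86 L.
That is within the Code H-6 road limit of 100 L.
The segregation rule (Code H-2 with Code H-5) does not apply to Code H-2 with Code H-6.
Every hazard code is within its road limit and no segregation rule is violated.

Yes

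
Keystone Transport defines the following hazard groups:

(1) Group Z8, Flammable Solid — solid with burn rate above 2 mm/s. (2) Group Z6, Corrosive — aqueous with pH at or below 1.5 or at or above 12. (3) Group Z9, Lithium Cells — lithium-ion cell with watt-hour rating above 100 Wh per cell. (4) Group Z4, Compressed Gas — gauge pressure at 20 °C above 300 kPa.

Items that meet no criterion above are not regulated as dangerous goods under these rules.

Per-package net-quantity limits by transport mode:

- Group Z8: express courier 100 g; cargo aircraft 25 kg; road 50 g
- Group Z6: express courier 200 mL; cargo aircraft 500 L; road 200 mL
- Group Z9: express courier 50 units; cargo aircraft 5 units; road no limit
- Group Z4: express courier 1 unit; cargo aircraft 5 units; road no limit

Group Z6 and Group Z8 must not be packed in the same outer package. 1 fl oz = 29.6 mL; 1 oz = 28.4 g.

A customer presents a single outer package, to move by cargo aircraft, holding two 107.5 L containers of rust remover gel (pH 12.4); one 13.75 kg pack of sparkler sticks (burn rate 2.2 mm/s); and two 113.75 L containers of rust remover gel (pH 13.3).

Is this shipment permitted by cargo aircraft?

No

With pH 12.4 (≥ 12), the rust remover gel falls in Group Z6.
Burn rate 2.2 mm/s meets the Group Z8 criterion (Flammable Solid), so the sparkler sticks are Group Z8.
With pH 13.3 (≥ 12), the rust remover gel falls in Group Z6.
Total Group Z6: (two 107.5 L containers = 215 L) + (two 113.75 L containers = 227.5 L) = 442.5 L.
442.5 L is within the cargo aircraft limit of 500 L for Group Z6.
Group Z8 quantity: 13.75 kg.
That is within the Group Z8 cargo aircraft limit of 25 kg.
Group Z6 and Group Z8 may not share an outer package.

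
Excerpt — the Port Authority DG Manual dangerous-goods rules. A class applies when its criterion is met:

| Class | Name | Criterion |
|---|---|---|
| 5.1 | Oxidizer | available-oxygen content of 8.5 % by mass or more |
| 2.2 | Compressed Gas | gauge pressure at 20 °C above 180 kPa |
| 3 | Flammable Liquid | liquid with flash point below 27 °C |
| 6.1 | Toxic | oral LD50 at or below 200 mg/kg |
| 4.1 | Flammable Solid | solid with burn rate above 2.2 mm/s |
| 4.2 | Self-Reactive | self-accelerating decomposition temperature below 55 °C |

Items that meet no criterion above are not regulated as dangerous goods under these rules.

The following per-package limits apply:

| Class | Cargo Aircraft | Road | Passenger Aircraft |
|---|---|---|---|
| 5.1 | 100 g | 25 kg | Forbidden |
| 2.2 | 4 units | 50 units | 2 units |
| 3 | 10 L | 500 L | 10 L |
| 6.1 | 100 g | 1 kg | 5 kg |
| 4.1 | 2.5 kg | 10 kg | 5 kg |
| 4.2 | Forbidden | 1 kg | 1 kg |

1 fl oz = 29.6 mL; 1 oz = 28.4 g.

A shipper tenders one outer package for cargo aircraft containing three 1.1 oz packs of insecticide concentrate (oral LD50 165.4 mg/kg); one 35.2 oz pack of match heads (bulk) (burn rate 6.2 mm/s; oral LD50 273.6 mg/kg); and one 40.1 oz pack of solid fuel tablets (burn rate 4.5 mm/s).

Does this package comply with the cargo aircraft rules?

Yes

With oral LD50 165.4 mg/kg (≤ 200 mg/kg), the insecticide concentrate falls in Class 6.1.
With burn rate 6.2 mm/s (> 2.2 mm/s), the match heads (bulk) fall in Class 4.1.
The solid fuel tablets have burn rate 4.5 mm/s, which is > 2.2 mm/s, so they are Class 4.1 (Flammable Solid).
Class 6.1 quantity: three 1.1 oz packs = 93.72 g.
That is within the Class 6.1 cargo aircraft limit of 100 g.
Class 4.1 net quantity: (one 35.2 oz pack = 999.68 g) + (one 40.1 oz pack = 1138.84 g) = 2138.52 g.
2138.52 g is within the cargo aircraft limit of 2.5 kg for Class 4.1.
Every hazard class is within its cargo aircraft limit and no segregation rule is violated.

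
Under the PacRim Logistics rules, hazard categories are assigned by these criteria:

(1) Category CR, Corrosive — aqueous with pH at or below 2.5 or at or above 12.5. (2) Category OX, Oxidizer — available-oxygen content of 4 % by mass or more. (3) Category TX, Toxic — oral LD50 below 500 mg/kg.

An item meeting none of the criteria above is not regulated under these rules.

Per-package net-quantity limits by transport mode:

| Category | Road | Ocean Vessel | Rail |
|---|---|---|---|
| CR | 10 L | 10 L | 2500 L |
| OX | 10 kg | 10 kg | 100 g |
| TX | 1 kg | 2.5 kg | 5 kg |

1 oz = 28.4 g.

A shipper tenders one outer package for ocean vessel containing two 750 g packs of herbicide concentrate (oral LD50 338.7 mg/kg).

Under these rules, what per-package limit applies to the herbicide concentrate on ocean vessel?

2.5 kg

The herbicide concentrate has oral LD50 338.7 mg/kg, which is < 500 mg/kg, so it is Category TX (Toxic).
The ocean vessel limit for Category TX is 2.5 kg.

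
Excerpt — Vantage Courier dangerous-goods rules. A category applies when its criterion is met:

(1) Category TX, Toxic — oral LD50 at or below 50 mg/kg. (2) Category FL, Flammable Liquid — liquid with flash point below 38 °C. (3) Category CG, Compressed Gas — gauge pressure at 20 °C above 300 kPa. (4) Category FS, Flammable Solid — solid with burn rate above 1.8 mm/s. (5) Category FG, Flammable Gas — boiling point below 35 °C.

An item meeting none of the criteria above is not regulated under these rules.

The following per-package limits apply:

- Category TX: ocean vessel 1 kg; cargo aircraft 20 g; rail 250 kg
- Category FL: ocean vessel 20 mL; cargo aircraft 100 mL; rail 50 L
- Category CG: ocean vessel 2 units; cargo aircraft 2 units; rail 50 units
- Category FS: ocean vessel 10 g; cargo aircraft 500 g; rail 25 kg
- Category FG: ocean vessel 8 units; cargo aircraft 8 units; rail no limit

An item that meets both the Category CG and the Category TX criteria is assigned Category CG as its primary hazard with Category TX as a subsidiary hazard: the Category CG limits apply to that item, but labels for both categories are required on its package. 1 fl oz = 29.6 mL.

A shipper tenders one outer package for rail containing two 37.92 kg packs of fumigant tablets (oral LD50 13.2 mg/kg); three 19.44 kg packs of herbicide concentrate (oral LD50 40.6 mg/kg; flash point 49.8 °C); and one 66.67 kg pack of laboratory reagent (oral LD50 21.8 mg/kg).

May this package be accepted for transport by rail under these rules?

With oral LD50 13.2 mg/kg (≤ 50 mg/kg), the fumigant tablets fall in Category TX.
Oral LD50 40.6 mg/kg meets the Category TX criterion (Toxic), so the herbicide concentrate is Category TX.
Oral LD50 21.8 mg/kg meets the Category TX criterion (Toxic), so the laboratory reagent is Category TX.
Total Category TX: (two 37.92 kg packs = 75.84 kg) + (three 19.44 kg packs = 58.32 kg) + 66.67 kg = 200.83 kg.
200.83 kg is within the rail limit of 250 kg for Category TX.

Yes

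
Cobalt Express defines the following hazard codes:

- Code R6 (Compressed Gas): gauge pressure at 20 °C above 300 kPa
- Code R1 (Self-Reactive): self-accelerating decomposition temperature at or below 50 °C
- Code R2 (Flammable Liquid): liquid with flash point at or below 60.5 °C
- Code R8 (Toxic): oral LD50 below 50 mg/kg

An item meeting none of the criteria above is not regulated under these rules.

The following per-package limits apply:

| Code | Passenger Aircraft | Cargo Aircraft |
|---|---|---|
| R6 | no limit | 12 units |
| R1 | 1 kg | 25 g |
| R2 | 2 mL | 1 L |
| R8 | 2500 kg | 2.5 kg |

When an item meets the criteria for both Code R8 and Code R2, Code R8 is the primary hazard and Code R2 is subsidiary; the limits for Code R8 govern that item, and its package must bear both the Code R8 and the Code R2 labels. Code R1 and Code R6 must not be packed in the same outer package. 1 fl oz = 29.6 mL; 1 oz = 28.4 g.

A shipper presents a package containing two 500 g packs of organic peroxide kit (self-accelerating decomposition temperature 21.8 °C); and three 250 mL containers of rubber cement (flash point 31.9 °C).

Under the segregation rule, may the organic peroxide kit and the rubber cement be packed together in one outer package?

Yes

With self-accelerating decomposition temperature 21.8 °C (≤ 50 °C), the organic peroxide kit falls in Code R1.
Flash point 31.9 °C meets the Code R2 criterion (Flammable Liquid), so the rubber cement is Code R2.
No segregation rule bars Code R1 with Code R2.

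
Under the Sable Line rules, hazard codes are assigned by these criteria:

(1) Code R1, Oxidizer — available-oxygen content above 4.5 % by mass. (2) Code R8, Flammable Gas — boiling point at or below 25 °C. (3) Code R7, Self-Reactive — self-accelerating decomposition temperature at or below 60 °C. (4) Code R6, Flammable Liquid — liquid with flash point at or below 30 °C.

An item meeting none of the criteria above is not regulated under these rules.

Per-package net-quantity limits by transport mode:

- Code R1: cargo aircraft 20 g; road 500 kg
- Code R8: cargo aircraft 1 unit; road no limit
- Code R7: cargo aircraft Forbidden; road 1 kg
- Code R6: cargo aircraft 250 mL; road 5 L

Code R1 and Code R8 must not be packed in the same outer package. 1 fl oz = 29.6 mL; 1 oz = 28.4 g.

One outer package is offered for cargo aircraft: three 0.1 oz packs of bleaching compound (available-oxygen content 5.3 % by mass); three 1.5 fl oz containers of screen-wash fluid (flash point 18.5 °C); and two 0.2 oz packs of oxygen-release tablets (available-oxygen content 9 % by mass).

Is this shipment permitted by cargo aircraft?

Yes

The bleaching compound has available-oxygen content 5.3 % by mass, which is > 4.5 % by mass, so it is Code R1 (Oxidizer).
The screen-wash fluid has flash point 18.5 °C, which is ≤ 30 °C, so it is Code R6 (Flammable Liquid).
The oxygen-release tablets have available-oxygen content 9 % by mass, which is > 4.5 % by mass, so they are Code R1 (Oxidizer).
Code R1 net quantity: (three 0.1 oz packs = 8.52 g) + (two 0.2 oz packs = 11.36 g) = 19.88 g.
19.88 g ≤ 20 g (cargo aircraft limit, Code R1) — within limit.
Code R6 quantity: three 1.5 fl oz containers = 133.2 mL.
133.2 mL ≤ 250 mL (cargo aircraft limit, Code R6) — within limit.
The segregation rule (Code R1 with Code R8) does not apply to Code R1 with Code R6.
Every hazard code is within its cargo aircraft limit and no segregation rule is violated.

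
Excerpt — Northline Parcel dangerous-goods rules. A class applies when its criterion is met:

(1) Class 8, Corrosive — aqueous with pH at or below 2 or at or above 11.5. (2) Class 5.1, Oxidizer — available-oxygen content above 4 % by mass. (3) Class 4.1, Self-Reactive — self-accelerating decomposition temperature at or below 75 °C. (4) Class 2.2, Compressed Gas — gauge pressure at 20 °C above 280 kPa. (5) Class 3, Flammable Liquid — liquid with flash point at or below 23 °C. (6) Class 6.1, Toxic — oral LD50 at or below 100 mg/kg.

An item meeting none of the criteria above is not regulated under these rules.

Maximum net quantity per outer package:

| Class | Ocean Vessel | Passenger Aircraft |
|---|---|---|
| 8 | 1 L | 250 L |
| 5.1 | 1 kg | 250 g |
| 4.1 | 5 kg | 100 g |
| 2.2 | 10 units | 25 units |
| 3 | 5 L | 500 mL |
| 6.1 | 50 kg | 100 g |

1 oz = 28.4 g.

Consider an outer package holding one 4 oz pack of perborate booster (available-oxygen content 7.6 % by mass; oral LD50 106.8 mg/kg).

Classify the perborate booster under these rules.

The perborate booster has available-oxygen content 7.6 % by mass, which is > 4 % by mass, so it is Class 5.1 (Oxidizer).

Class 5.1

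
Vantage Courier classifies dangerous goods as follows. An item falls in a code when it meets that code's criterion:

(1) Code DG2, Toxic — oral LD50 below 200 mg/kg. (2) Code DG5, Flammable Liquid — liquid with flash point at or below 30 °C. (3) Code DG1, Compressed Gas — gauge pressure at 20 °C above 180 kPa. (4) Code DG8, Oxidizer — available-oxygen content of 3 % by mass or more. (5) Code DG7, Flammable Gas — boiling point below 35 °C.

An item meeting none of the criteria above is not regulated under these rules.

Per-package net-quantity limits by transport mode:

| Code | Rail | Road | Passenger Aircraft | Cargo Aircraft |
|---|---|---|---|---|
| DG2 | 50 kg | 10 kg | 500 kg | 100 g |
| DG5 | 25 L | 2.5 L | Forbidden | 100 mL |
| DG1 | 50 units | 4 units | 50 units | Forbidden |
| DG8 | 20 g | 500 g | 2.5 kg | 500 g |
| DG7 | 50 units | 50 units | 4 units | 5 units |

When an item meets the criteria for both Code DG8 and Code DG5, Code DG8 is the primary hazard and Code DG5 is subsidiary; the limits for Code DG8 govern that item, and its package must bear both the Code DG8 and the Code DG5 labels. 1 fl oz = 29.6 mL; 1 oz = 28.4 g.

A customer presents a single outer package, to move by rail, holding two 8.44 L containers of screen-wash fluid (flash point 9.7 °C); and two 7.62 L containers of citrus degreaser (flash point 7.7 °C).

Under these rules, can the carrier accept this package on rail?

With flash point 9.7 °C (≤ 30 °C), the screen-wash fluid falls in Code DG5.
Flash point 7.7 °C meets the Code DG5 criterion (Flammable Liquid), so the citrus degreaser is Code DG5.
Total Code DG5: (two 8.44 L containers = 16.88 L) + (two 7.62 L containers = 15.24 L) = 32.12 L.
32.12 L > 25 L (rail limit, Code DG5) — over the limit.

No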